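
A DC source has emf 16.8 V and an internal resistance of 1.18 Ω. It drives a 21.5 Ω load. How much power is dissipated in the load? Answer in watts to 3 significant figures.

The internal resistance and the load are in series, so the same I flows through both; get I from ε/(r+R), then I²R for the load.
I = ε / (r + R) = 16.8 / (1.18 + 21.5) = 0.7407 A
P_load = I² R = (0.7407)² × 21.5 = 11.80 W

11.8 W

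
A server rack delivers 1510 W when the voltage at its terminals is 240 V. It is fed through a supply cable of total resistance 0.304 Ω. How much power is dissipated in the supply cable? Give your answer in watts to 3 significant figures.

The supply cable is a series resistance carrying the load current; its dissipation is I²R_line.
I = P / V = 1510 / 240 = 6.292 A through the supply cable.
P_line = I² R_line = (6.292)² × 0.304 = 12.03 W

12.0 W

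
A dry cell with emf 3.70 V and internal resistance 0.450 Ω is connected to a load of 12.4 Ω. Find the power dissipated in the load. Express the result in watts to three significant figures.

1.03 W

Load and internal resistance form a series loop — compute the loop current, then the load power via I²R.
I = ε / (r + R) = 3.70 / (0.450 + 12.4) = 0.2879 A
P_load = I² R = (0.2879)² × 12.4 = 1.028 W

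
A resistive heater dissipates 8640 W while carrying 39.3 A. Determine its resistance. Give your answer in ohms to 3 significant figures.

Inverting the appropriate power form: R = P / I².
R = 8640 / (39.30)² = 5.594 Ω

5.59 Ω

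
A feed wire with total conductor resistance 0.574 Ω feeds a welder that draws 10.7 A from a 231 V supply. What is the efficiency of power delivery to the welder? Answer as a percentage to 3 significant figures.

The feed wire carries the full 10.7 A.
P_line = I² R_line = (10.70)² × 0.574 = 65.72 W
P_source = V I = 231 × 10.70 = 2472 W; P_load = 2406 W
η = P_load / P_source = 2406 / 2472 = 0.9734

97.3 %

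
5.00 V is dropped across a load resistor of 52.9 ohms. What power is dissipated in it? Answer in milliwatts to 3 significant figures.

473 mW

With V across and R both known, P = V²/R gives the dissipation directly.
P = (5.00 V)² / 52.9 Ω = 0.4726 W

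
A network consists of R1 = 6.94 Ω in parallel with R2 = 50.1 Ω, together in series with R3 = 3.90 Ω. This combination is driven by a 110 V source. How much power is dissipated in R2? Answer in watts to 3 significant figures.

Collapse the R1‖R2 pair into one equivalent R_p; then R_p and R3 form a series string.
R_p = (6.94×50.1)/(6.94+50.1) = 6.096 Ω
R_total = R_p + 3.90 = 6.096 + 3.90 = 9.996 Ω
I = V / R_total = 110 / 9.996 = 11.00 A
Voltage across the parallel pair: V_p = I × R_p = 11.00 × 6.096 = 67.08 V
R2 has V_p across it, so P = V_p²/R2.
P_R2 = (67.08)² / 50.1 = 89.82 W

89.8 W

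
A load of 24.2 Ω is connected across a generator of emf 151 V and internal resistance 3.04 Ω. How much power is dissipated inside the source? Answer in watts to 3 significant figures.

93.4 W

r is in series with the load, so it carries the full circuit current — the loss in it is I²r.
I = ε / (r + R) = 151 / (3.04 + 24.2) = 5.543 A
P_int = I² r = (5.543)² × 3.04 = 93.41 W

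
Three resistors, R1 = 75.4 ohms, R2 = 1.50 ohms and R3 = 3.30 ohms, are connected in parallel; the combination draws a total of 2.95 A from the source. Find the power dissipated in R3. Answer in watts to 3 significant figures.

2.73 W

Only the total current is stated, so first find the parallel equivalent to get the voltage across the combination.
1/R_eq = 1/75.4 + 1/1.50 + 1/3.30 ⇒ R_eq = 1.017 Ω
V = I_total × R_eq = 2.950 × 1.017 = 3.001 V
P_R3 = V² / R3 = (3.001)² / 3.30 = 2.729 W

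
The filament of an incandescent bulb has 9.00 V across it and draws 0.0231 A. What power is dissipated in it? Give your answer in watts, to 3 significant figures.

0.208 W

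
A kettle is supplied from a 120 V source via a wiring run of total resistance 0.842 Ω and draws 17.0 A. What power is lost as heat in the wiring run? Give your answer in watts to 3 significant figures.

243 W

The wiring run and load are in series, so the same current flows in both; the loss is I²R_line.
The wiring run carries the full 17.0 A.
P_line = I² R_line = (17.00)² × 0.842 = 243.3 W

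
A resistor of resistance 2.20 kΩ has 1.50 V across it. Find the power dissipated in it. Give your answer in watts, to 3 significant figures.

0.00102 W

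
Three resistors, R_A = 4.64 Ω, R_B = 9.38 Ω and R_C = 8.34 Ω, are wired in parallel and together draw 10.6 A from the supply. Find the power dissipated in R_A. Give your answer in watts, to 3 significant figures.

The branches share the same voltage, but only the total current is given — find V from the equivalent resistance first.
1/R_eq = 1/4.64 + 1/9.38 + 1/8.34 ⇒ R_eq = 2.262 Ω
V = I_total × R_eq = 10.60 × 2.262 = 23.98 V
P_R_A = V² / R_A = (23.98)² / 4.64 = 123.9 W

124 W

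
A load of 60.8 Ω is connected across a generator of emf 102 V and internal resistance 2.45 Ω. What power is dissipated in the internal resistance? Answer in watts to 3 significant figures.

6.37 W

The internal resistance carries the same current as the load; P_int = I²r.
I = ε / (r + R) = 102 / (2.45 + 60.8) = 1.613 A
P_int = I² r = (1.613)² × 2.45 = 6.372 W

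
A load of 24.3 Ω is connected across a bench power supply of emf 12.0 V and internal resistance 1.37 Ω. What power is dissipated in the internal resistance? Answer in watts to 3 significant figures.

0.299 W

The source's internal resistance is just another series element carrying I; its dissipation is I²r.
I = ε / (r + R) = 12.0 / (1.37 + 24.3) = 0.4675 A
P_int = I² r = (0.4675)² × 1.37 = 0.2994 W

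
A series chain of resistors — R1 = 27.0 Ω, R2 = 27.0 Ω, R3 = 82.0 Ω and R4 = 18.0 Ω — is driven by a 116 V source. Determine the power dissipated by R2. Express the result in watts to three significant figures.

The current is common to all series resistors; compute it, then apply P = I²R for the target.
R_total = 27.0 + 27.0 + 82.0 + 18.0 = 154.0 Ω
I = V / R_total = 116 / 154.0 = 0.7532 A
P_R2 = I² × R2 = (0.7532)² × 27.0 = 15.32 W

15.3 W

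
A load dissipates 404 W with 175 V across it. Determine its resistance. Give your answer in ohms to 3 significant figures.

75.8 Ω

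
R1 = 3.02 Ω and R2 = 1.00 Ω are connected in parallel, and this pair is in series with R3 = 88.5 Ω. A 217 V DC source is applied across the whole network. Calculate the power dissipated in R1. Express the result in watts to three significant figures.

1.10 W

Reduce the parallel combination to a single R_p; the circuit then becomes R_p in series with the remaining resistor.
R_p = (3.02×1.00)/(3.02+1.00) = 0.7512 Ω
R_total = R_p + 88.5 = 0.7512 + 88.5 = 89.25 Ω
I = V / R_total = 217 / 89.25 = 2.431 A
Voltage across the parallel pair: V_p = I × R_p = 2.431 × 0.7512 = 1.827 V
Use P = V²/R for R1 with V = V_p.
P_R1 = (1.827)² / 3.02 = 1.105 W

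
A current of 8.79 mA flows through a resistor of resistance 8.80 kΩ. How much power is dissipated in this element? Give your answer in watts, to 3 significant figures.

0.680 W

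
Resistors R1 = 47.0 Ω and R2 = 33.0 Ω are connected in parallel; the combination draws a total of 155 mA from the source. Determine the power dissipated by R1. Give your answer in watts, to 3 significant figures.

The branches share the same voltage, but only the total current is given — find V from the equivalent resistance first.
1/R_eq = 1/47.0 + 1/33.0 ⇒ R_eq = 19.39 Ω
V = I_total × R_eq = 0.1550 × 19.39 = 3.005 V
P_R1 = V² / R1 = (3.005)² / 47.0 = 0.1921 W

0.192 W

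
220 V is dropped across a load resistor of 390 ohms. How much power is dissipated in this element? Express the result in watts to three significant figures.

V and R are stated; P = V²/R avoids computing the current.
P = (220 V)² / 390 Ω = 124.1 W

124 W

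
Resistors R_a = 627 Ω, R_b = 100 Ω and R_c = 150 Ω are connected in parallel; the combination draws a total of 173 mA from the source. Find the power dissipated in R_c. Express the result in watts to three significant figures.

Only the total current is stated, so first find the parallel equivalent to get the voltage across the combination.
1/R_eq = 1/627 + 1/100 + 1/150 ⇒ R_eq = 54.76 Ω
V = I_total × R_eq = 0.1730 × 54.76 = 9.473 V
P_R_c = V² / R_c = (9.473)² / 150 = 0.5983 W

0.598 W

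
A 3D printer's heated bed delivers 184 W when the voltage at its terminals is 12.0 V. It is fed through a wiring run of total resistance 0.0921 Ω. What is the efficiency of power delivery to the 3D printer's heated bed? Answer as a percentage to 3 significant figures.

89.5 %

I = P / V = 184 / 12.0 = 15.33 A through the wiring run.
P_line = I² R_line = (15.33)² × 0.0921 = 21.65 W
P_source = P_load + P_line = 184.0 + 21.65 = 205.7 W
η = P_load / P_source = 184.0 / 205.7 = 0.8947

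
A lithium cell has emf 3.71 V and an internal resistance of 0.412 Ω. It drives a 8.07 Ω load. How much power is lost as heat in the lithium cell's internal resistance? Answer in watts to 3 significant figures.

The internal resistance carries the same current as the load; P_int = I²r.
I = ε / (r + R) = 3.71 / (0.412 + 8.07) = 0.4374 A
P_int = I² r = (0.4374)² × 0.412 = 0.07882 W

0.0788 W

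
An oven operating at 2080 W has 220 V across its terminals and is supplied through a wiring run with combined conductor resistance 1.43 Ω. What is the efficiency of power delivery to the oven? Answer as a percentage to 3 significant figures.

94.2 %

I = P / V = 2080 / 220 = 9.455 A through the wiring run.
P_line = I² R_line = (9.455)² × 1.43 = 127.8 W
P_source = P_load + P_line = 2080 + 127.8 = 2208 W
η = P_load / P_source = 2080 / 2208 = 0.9421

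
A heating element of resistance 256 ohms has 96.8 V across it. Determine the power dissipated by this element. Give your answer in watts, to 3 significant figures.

36.6 W

Voltage and resistance are given, so P = V²/R is the one-step route.
P = (96.8 V)² / 256 Ω = 36.60 W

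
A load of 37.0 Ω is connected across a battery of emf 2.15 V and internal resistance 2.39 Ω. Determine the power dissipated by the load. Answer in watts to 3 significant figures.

0.110 W

The internal resistance and the load are in series, so the same I flows through both; get I from ε/(r+R), then I²R for the load.
I = ε / (r + R) = 2.15 / (2.39 + 37.0) = 0.05458 A
P_load = I² R = (0.05458)² × 37.0 = 0.1102 W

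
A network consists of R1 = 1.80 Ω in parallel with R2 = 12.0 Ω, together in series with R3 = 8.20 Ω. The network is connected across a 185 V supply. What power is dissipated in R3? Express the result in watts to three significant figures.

First find R_p for the parallel pair, then treat R_p + R3 as a series loop.
R_p = (1.80×12.0)/(1.80+12.0) = 1.565 Ω
R_total = R_p + 8.20 = 1.565 + 8.20 = 9.765 Ω
I = V / R_total = 185 / 9.765 = 18.94 A
R3 is the series element, so its power is I²R.
P_R3 = (18.94)² × 8.20 = 2943 W

2940 W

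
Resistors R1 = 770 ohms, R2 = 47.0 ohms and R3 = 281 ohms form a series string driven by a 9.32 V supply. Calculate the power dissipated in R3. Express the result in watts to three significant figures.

0.0202 W

Series elements share the same current, so find I first, then use P = I²R.
R_total = 770 + 47.0 + 281 = 1098 Ω
I = V / R_total = 9.32 / 1098 = 0.008488 A
P_R3 = I² × R3 = (0.008488)² × 281 = 0.02025 W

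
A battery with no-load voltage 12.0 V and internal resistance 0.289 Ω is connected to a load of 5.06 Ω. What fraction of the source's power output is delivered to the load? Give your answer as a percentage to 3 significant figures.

94.6 %

Efficiency is P_load / P_total. With a series r and R sharing the same I, P = I²R for each, so η = R/(R+r).
η = R / (R + r) = 5.06 / (5.06 + 0.289) = 0.9460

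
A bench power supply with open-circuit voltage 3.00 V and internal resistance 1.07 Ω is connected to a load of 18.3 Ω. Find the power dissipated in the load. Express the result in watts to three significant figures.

0.439 W

With r and R in series, I = ε/(r+R); the load dissipates I²R.
I = ε / (r + R) = 3.00 / (1.07 + 18.3) = 0.1549 A
P_load = I² R = (0.1549)² × 18.3 = 0.4390 W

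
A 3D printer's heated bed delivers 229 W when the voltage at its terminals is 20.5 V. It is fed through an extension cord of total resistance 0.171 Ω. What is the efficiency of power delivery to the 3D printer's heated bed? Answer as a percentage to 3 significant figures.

I = P / V = 229 / 20.5 = 11.17 A through the extension cord.
P_line = I² R_line = (11.17)² × 0.171 = 21.34 W
P_source = P_load + P_line = 229.0 + 21.34 = 250.3 W
η = P_load / P_source = 229.0 / 250.3 = 0.9148

91.5 %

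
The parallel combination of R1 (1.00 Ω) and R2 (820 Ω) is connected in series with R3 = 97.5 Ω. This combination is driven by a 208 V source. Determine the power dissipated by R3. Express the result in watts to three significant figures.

Combine R1 and R2 into their parallel equivalent first, reducing the network to two series resistors.
R_p = (1.00×820)/(1.00+820) = 0.9988 Ω
R_total = R_p + 97.5 = 0.9988 + 97.5 = 98.50 Ω
I = V / R_total = 208 / 98.50 = 2.112 A
R3 carries the full series current, so P = I²R.
P_R3 = (2.112)² × 97.5 = 434.8 W

435 W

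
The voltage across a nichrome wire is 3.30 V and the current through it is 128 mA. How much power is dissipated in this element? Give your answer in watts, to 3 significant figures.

0.422 W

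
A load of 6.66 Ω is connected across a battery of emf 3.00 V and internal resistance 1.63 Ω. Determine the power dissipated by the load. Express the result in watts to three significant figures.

With r and R in series, I = ε/(r+R); the load dissipates I²R.
I = ε / (r + R) = 3.00 / (1.63 + 6.66) = 0.3619 A
P_load = I² R = (0.3619)² × 6.66 = 0.8722 W

0.872 W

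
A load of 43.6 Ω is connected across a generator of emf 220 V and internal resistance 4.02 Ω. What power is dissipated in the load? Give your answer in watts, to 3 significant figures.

The internal resistance and the load are in series, so the same I flows through both; get I from ε/(r+R), then I²R for the load.
I = ε / (r + R) = 220 / (4.02 + 43.6) = 4.620 A
P_load = I² R = (4.620)² × 43.6 = 930.6 W

931 W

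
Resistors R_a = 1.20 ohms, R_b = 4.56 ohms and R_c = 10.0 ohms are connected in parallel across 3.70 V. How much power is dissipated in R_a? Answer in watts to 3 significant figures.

Every branch has 3.70 V across it, so for R_a the power is simply V²/R.
P_R_a = V² / R_a = (3.70)² / 1.20 Ω = 11.41 W

11.4 W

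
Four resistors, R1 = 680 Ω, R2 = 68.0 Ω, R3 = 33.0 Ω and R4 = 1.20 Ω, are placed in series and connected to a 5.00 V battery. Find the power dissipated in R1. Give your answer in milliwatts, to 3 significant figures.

27.8 mW

In a series string the same current flows through every resistor — find that current, then P = I²R for the one we want.
R_total = 680 + 68.0 + 33.0 + 1.20 = 782.2 Ω
I = V / R_total = 5.00 / 782.2 = 0.006392 A
P_R1 = I² × R1 = (0.006392)² × 680 = 0.02779 W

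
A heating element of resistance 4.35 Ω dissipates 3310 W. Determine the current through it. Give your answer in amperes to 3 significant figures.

The two known quantities fix the third via I = √(P / R).
I = √(3310 / 4.35) = 27.58 A

27.6 A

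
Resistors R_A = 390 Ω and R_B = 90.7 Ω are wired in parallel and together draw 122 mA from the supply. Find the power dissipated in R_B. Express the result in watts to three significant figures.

Parallel branches share V, not I — compute V via R_eq, then use V²/R for the target branch.
1/R_eq = 1/390 + 1/90.7 ⇒ R_eq = 73.59 Ω
V = I_total × R_eq = 0.1220 × 73.59 = 8.978 V
P_R_B = V² / R_B = (8.978)² / 90.7 = 0.8886 W

0.889 W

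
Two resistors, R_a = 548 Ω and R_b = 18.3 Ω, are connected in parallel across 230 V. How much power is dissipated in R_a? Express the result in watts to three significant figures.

96.5 W

R_a sits directly across the source, so P = V²/R with V = 230 V.
P_R_a = V² / R_a = (230)² / 548 Ω = 96.53 W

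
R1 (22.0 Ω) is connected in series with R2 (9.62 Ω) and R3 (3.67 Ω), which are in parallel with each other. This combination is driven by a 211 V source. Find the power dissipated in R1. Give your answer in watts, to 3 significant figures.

1610 W

Reduce the parallel pair to R_p first; the network is then a simple series string.
R_p = (9.62×3.67)/(9.62+3.67) = 2.657 Ω
R_total = 22.0 + 2.657 = 24.66 Ω
I = V / R_total = 211 / 24.66 = 8.558 A
R1 carries the full series current, so P = I²R.
P_R1 = (8.558)² × 22.0 = 1611 W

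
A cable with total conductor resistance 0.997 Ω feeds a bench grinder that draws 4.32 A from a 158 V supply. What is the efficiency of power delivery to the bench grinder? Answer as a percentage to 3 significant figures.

97.3 %

The cable carries the full 4.32 A.
P_line = I² R_line = (4.320)² × 0.997 = 18.61 W
P_source = V I = 158 × 4.320 = 682.6 W; P_load = 664.0 W
η = P_load / P_source = 664.0 / 682.6 = 0.9727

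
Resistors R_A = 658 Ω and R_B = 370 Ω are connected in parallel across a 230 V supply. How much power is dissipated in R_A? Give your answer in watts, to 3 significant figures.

80.4 W

Each parallel branch sees the full supply voltage, so P = V²/R applies directly to the target branch.
P_R_A = V² / R_A = (230)² / 658 Ω = 80.40 W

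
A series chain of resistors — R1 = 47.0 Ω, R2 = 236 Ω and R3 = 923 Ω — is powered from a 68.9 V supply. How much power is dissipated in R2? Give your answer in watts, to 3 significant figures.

The current is common to all series resistors; compute it, then apply P = I²R for the target.
R_total = 47.0 + 236 + 923 = 1206 Ω
I = V / R_total = 68.9 / 1206 = 0.05713 A
P_R2 = I² × R2 = (0.05713)² × 236 = 0.7703 W

0.770 W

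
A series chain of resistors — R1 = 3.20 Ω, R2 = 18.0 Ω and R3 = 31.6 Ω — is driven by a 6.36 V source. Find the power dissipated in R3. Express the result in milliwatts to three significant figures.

458 mW

The current is common to all series resistors; compute it, then apply P = I²R for the target.
R_total = 3.20 + 18.0 + 31.6 = 52.80 Ω
I = V / R_total = 6.36 / 52.80 = 0.1205 A
P_R3 = I² × R3 = (0.1205)² × 31.6 = 0.4585 W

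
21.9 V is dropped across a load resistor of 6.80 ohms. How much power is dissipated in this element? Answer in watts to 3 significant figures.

70.5 W

Voltage and resistance are given, so P = V²/R is the one-step route.
P = (21.9 V)² / 6.80 Ω = 70.53 W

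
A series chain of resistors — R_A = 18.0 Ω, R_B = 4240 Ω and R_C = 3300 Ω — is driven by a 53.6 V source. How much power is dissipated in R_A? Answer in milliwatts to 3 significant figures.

Since the resistors are in series they all carry the loop current I = V/R_total; the power in any one is I²R.
R_total = 18.0 + 4240 + 3300 = 7558 Ω
I = V / R_total = 53.6 / 7558 = 0.007092 A
P_R_A = I² × R_A = (0.007092)² × 18.0 = 0.0009053 W

0.905 mW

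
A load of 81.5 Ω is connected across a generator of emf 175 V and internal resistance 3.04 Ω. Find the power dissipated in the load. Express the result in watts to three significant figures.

The internal resistance and the load are in series, so the same I flows through both; get I from ε/(r+R), then I²R for the load.
I = ε / (r + R) = 175 / (3.04 + 81.5) = 2.070 A
P_load = I² R = (2.070)² × 81.5 = 349.2 W

349 W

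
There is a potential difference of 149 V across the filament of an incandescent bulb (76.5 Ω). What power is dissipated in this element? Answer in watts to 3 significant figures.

Voltage and resistance are given, so P = V²/R is the one-step route.
P = (149 V)² / 76.5 Ω = 290.2 W

290 W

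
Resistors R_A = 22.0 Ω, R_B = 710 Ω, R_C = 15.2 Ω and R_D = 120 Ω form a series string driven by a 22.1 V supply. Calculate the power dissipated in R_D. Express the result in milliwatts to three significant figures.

77.9 mW

In a series string the same current flows through every resistor — find that current, then P = I²R for the one we want.
R_total = 22.0 + 710 + 15.2 + 120 = 867.2 Ω
I = V / R_total = 22.1 / 867.2 = 0.02548 A
P_R_D = I² × R_D = (0.02548)² × 120 = 0.07793 W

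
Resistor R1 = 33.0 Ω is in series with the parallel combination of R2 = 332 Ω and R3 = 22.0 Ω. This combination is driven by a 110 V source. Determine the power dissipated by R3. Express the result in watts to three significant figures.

81.4 W

First combine the parallel branches into one equivalent R_p, then R1 + R_p is a series pair.
R_p = (332×22.0)/(332+22.0) = 20.63 Ω
R_total = 33.0 + 20.63 = 53.63 Ω
I = V / R_total = 110 / 53.63 = 2.051 A
Voltage across the parallel pair: V_p = I × R_p = 2.051 × 20.63 = 42.32 V
R3 is across V_p, so use P = V²/R for that branch.
P_R3 = (42.32)² / 22.0 = 81.40 W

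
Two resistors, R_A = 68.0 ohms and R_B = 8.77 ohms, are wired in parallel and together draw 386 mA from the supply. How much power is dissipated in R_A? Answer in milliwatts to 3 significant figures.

132 mW

We need the common branch voltage; get it from I_total × R_eq, then P = V²/R for the branch.
1/R_eq = 1/68.0 + 1/8.77 ⇒ R_eq = 7.768 Ω
V = I_total × R_eq = 0.3860 × 7.768 = 2.999 V
P_R_A = V² / R_A = (2.999)² / 68.0 = 0.1322 W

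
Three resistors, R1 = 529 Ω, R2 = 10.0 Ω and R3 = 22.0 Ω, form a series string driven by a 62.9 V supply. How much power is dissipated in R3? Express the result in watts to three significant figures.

0.277 W

Since the resistors are in series they all carry the loop current I = V/R_total; the power in any one is I²R.
R_total = 529 + 10.0 + 22.0 = 561.0 Ω
I = V / R_total = 62.9 / 561.0 = 0.1121 A
P_R3 = I² × R3 = (0.1121)² × 22.0 = 0.2766 W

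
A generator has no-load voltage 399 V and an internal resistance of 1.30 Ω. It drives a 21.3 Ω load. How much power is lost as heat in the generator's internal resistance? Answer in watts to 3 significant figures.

r is in series with the load, so it carries the full circuit current — the loss in it is I²r.
I = ε / (r + R) = 399 / (1.30 + 21.3) = 17.65 A
P_int = I² r = (17.65)² × 1.30 = 405.2 W

405 W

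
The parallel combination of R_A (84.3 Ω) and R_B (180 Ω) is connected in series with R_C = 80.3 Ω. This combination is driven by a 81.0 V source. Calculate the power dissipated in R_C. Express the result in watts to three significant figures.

27.8 W

Reduce the parallel combination to a single R_p; the circuit then becomes R_p in series with the remaining resistor.
R_p = (84.3×180)/(84.3+180) = 57.41 Ω
R_total = R_p + 80.3 = 57.41 + 80.3 = 137.7 Ω
I = V / R_total = 81.0 / 137.7 = 0.5882 A
R_C carries the full series current, so P = I²R.
P_R_C = (0.5882)² × 80.3 = 27.78 W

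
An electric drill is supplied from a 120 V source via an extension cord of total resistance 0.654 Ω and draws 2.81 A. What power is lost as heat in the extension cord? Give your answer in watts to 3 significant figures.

5.16 W

The extension cord is a series resistance carrying the load current; its dissipation is I²R_line.
The extension cord carries the full 2.81 A.
P_line = I² R_line = (2.810)² × 0.654 = 5.164 W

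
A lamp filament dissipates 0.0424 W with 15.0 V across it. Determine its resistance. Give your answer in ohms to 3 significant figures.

5310 Ω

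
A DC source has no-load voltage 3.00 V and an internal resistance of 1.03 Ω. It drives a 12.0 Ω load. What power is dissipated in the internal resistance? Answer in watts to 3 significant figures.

The source's internal resistance is just another series element carrying I; its dissipation is I²r.
I = ε / (r + R) = 3.00 / (1.03 + 12.0) = 0.2302 A
P_int = I² r = (0.2302)² × 1.03 = 0.05460 W

0.0546 W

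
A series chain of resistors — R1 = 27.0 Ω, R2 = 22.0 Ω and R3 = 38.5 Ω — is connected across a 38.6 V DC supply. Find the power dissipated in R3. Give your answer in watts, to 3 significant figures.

7.49 W

The current is common to all series resistors; compute it, then apply P = I²R for the target.
R_total = 27.0 + 22.0 + 38.5 = 87.50 Ω
I = V / R_total = 38.6 / 87.50 = 0.4411 A
P_R3 = I² × R3 = (0.4411)² × 38.5 = 7.492 W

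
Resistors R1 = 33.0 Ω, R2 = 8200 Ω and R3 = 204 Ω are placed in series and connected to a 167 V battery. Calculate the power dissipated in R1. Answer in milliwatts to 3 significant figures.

In a series string the same current flows through every resistor — find that current, then P = I²R for the one we want.
R_total = 33.0 + 8200 + 204 = 8437 Ω
I = V / R_total = 167 / 8437 = 0.01979 A
P_R1 = I² × R1 = (0.01979)² × 33.0 = 0.01293 W

12.9 mW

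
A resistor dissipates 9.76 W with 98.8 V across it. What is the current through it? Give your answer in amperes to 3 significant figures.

0.0988 A

Rearranging the power relation for the two known quantities gives I = P / V.
I = 9.76 / 98.8 = 0.09879 A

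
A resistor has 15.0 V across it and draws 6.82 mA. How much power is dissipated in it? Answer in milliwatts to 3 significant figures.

With V and I both given, power follows immediately from P = V I.
P = 15.0 V × 0.006820 A = 0.1023 W

102 mW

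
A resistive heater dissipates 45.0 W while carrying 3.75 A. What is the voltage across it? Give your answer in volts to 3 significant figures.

Rearranging the power relation for the two known quantities gives V = P / I.
V = 45.0 / 3.750 = 12.00 V

12.0 V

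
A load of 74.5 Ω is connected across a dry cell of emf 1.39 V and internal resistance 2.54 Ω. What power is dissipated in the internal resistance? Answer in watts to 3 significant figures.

0.000827 W

The source's internal resistance is just another series element carrying I; its dissipation is I²r.
I = ε / (r + R) = 1.39 / (2.54 + 74.5) = 0.01804 A
P_int = I² r = (0.01804)² × 2.54 = 0.0008269 W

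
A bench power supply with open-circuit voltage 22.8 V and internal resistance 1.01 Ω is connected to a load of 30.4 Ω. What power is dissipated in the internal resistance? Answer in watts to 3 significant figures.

0.532 W

r is in series with the load, so it carries the full circuit current — the loss in it is I²r.
I = ε / (r + R) = 22.8 / (1.01 + 30.4) = 0.7259 A
P_int = I² r = (0.7259)² × 1.01 = 0.5322 W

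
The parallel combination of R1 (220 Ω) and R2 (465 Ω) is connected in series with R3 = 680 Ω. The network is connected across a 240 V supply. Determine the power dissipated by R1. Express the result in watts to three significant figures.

8.49 W

Combine R1 and R2 into their parallel equivalent first, reducing the network to two series resistors.
R_p = (220×465)/(220+465) = 149.3 Ω
R_total = R_p + 680 = 149.3 + 680 = 829.3 Ω
I = V / R_total = 240 / 829.3 = 0.2894 A
Voltage across the parallel pair: V_p = I × R_p = 0.2894 × 149.3 = 43.22 V
R1 sits across V_p; its power is V_p²/R.
P_R1 = (43.22)² / 220 = 8.490 W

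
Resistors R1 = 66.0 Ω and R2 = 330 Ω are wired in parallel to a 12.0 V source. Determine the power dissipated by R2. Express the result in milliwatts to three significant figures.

436 mW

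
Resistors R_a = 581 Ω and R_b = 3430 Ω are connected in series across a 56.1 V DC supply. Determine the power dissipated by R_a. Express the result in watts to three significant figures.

In a series string the same current flows through every resistor — find that current, then P = I²R for the one we want.
R_total = 581 + 3430 = 4011 Ω
I = V / R_total = 56.1 / 4011 = 0.01399 A
P_R_a = I² × R_a = (0.01399)² × 581 = 0.1137 W

0.114 W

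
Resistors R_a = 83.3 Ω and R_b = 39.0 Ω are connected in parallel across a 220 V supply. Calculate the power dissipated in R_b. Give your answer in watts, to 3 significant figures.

Each parallel branch sees the full supply voltage, so P = V²/R applies directly to the target branch.
P_R_b = V² / R_b = (220)² / 39.0 Ω = 1241 W

1240 W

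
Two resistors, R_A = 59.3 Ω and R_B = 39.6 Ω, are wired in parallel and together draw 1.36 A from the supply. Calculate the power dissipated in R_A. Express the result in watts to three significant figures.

Parallel branches share V, not I — compute V via R_eq, then use V²/R for the target branch.
1/R_eq = 1/59.3 + 1/39.6 ⇒ R_eq = 23.74 Ω
V = I_total × R_eq = 1.360 × 23.74 = 32.29 V
P_R_A = V² / R_A = (32.29)² / 59.3 = 17.58 W

17.6 W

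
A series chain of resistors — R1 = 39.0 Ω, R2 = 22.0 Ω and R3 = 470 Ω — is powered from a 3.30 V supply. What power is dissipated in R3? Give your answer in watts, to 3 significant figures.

In a series string the same current flows through every resistor — find that current, then P = I²R for the one we want.
R_total = 39.0 + 22.0 + 470 = 531.0 Ω
I = V / R_total = 3.30 / 531.0 = 0.006215 A
P_R3 = I² × R3 = (0.006215)² × 470 = 0.01815 W

0.0182 W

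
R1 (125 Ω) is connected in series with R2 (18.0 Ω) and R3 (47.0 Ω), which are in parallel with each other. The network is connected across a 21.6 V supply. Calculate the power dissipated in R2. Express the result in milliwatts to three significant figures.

231 mW

Reduce the parallel pair to R_p first; the network is then a simple series string.
R_p = (18.0×47.0)/(18.0+47.0) = 13.02 Ω
R_total = 125 + 13.02 = 138.0 Ω
I = V / R_total = 21.6 / 138.0 = 0.1565 A
Voltage across the parallel pair: V_p = I × R_p = 0.1565 × 13.02 = 2.037 V
R2 is across V_p, so use P = V²/R for that branch.
P_R2 = (2.037)² / 18.0 = 0.2305 W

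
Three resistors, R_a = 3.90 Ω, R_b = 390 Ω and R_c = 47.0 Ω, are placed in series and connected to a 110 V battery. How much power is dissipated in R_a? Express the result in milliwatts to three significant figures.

243 mW

Since the resistors are in series they all carry the loop current I = V/R_total; the power in any one is I²R.
R_total = 3.90 + 390 + 47.0 = 440.9 Ω
I = V / R_total = 110 / 440.9 = 0.2495 A
P_R_a = I² × R_a = (0.2495)² × 3.90 = 0.2428 W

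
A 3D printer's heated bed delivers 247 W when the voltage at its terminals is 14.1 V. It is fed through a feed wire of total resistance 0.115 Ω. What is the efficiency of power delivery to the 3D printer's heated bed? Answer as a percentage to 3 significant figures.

87.5 %

I = P / V = 247 / 14.1 = 17.52 A through the feed wire.
P_line = I² R_line = (17.52)² × 0.115 = 35.29 W
P_source = P_load + P_line = 247.0 + 35.29 = 282.3 W
η = P_load / P_source = 247.0 / 282.3 = 0.8750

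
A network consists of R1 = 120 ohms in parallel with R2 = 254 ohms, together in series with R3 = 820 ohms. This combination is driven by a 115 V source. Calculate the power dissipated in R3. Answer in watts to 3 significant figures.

First find R_p for the parallel pair, then treat R_p + R3 as a series loop.
R_p = (120×254)/(120+254) = 81.50 Ω
R_total = R_p + 820 = 81.50 + 820 = 901.5 Ω
I = V / R_total = 115 / 901.5 = 0.1276 A
R3 is the series element, so its power is I²R.
P_R3 = (0.1276)² × 820 = 13.34 W

13.3 W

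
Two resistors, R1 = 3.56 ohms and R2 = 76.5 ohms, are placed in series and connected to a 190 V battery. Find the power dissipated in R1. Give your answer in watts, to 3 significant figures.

20.1 W

Every series element carries the same I. Get I from the total resistance, then P = I² × R1.
R_total = 3.56 + 76.5 = 80.06 Ω
I = V / R_total = 190 / 80.06 = 2.373 A
P_R1 = I² × R1 = (2.373)² × 3.56 = 20.05 W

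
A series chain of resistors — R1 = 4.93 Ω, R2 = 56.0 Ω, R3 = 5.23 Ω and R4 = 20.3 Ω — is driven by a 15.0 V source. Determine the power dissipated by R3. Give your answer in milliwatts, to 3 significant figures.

Series elements share the same current, so find I first, then use P = I²R.
R_total = 4.93 + 56.0 + 5.23 + 20.3 = 86.46 Ω
I = V / R_total = 15.0 / 86.46 = 0.1735 A
P_R3 = I² × R3 = (0.1735)² × 5.23 = 0.1574 W

157 mW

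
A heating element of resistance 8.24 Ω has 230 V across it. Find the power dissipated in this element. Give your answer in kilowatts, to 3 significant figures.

6.42 kW

We know the drop across the element and its resistance — P = V²/R, one step.
P = (230 V)² / 8.24 Ω = 6420 W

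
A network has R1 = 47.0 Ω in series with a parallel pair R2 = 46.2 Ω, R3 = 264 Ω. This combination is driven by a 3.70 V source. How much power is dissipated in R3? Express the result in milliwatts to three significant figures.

First combine the parallel branches into one equivalent R_p, then R1 + R_p is a series pair.
R_p = (46.2×264)/(46.2+264) = 39.32 Ω
R_total = 47.0 + 39.32 = 86.32 Ω
I = V / R_total = 3.70 / 86.32 = 0.04286 A
Voltage across the parallel pair: V_p = I × R_p = 0.04286 × 39.32 = 1.685 V
R3 is across V_p, so use P = V²/R for that branch.
P_R3 = (1.685)² / 264 = 0.01076 W

10.8 mW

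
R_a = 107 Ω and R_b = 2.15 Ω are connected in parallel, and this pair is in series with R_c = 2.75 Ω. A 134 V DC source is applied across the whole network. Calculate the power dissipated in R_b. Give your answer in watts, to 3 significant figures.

Reduce the parallel combination to a single R_p; the circuit then becomes R_p in series with the remaining resistor.
R_p = (107×2.15)/(107+2.15) = 2.108 Ω
R_total = R_p + 2.75 = 2.108 + 2.75 = 4.858 Ω
I = V / R_total = 134 / 4.858 = 27.59 A
Voltage across the parallel pair: V_p = I × R_p = 27.59 × 2.108 = 58.14 V
R_b has V_p across it, so P = V_p²/R_b.
P_R_b = (58.14)² / 2.15 = 1572 W

1570 W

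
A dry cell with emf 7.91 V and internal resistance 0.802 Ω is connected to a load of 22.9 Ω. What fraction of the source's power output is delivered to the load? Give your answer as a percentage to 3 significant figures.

The source delivers εI, of which I²R reaches the load and I²r is lost; since I is common, η = R/(R+r).
η = R / (R + r) = 22.9 / (22.9 + 0.802) = 0.9662

96.6 %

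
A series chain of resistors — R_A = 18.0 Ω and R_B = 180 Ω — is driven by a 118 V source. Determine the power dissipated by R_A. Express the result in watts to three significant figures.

6.39 W

Series elements share the same current, so find I first, then use P = I²R.
R_total = 18.0 + 180 = 198.0 Ω
I = V / R_total = 118 / 198.0 = 0.5960 A
P_R_A = I² × R_A = (0.5960)² × 18.0 = 6.393 W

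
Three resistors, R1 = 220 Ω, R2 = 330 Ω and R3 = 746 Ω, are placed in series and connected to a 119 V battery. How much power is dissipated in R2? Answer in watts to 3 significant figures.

2.78 W

In a series string the same current flows through every resistor — find that current, then P = I²R for the one we want.
R_total = 220 + 330 + 746 = 1296 Ω
I = V / R_total = 119 / 1296 = 0.09182 A
P_R2 = I² × R2 = (0.09182)² × 330 = 2.782 W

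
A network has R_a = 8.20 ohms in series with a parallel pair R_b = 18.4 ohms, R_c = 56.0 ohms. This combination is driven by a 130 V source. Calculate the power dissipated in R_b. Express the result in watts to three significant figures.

Collapse R_b‖R_c to a single equivalent, reducing the network to two series elements.
R_p = (18.4×56.0)/(18.4+56.0) = 13.85 Ω
R_total = 8.20 + 13.85 = 22.05 Ω
I = V / R_total = 130 / 22.05 = 5.896 A
Voltage across the parallel pair: V_p = I × R_p = 5.896 × 13.85 = 81.65 V
R_b is across V_p, so use P = V²/R for that branch.
P_R_b = (81.65)² / 18.4 = 362.4 W

362 W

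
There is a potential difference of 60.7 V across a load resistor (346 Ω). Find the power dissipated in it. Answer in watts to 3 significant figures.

We know the drop across the element and its resistance — P = V²/R, one step.
P = (60.7 V)² / 346 Ω = 10.65 W

10.6 W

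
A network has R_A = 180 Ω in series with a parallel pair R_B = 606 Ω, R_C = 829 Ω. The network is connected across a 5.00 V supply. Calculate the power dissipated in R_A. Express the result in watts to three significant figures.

First combine the parallel branches into one equivalent R_p, then R_A + R_p is a series pair.
R_p = (606×829)/(606+829) = 350.1 Ω
R_total = 180 + 350.1 = 530.1 Ω
I = V / R_total = 5.00 / 530.1 = 0.009432 A
The full supply current passes through R_A: P = I²R.
P_R_A = (0.009432)² × 180 = 0.01601 W

0.0160 W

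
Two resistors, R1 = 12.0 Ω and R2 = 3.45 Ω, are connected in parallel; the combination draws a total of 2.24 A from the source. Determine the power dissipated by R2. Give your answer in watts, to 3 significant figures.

10.4 W

Parallel branches share V, not I — compute V via R_eq, then use V²/R for the target branch.
1/R_eq = 1/12.0 + 1/3.45 ⇒ R_eq = 2.680 Ω
V = I_total × R_eq = 2.240 × 2.680 = 6.002 V
P_R2 = V² / R2 = (6.002)² / 3.45 = 10.44 W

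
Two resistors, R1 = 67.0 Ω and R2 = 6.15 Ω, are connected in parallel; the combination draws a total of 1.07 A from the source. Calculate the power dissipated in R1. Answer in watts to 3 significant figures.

The branches share the same voltage, but only the total current is given — find V from the equivalent resistance first.
1/R_eq = 1/67.0 + 1/6.15 ⇒ R_eq = 5.633 Ω
V = I_total × R_eq = 1.070 × 5.633 = 6.027 V
P_R1 = V² / R1 = (6.027)² / 67.0 = 0.5422 W

0.542 W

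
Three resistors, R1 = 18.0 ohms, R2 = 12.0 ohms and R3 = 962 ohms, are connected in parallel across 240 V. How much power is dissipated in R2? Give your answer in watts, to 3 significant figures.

Every branch has 240 V across it, so for R2 the power is simply V²/R.
P_R2 = V² / R2 = (240)² / 12.0 Ω = 4800 W

4800 W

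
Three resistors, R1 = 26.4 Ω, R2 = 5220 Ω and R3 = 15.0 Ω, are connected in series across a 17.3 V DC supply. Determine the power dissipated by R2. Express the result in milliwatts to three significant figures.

Series elements share the same current, so find I first, then use P = I²R.
R_total = 26.4 + 5220 + 15.0 = 5261 Ω
I = V / R_total = 17.3 / 5261 = 0.003288 A
P_R2 = I² × R2 = (0.003288)² × 5220 = 0.05644 W

56.4 mW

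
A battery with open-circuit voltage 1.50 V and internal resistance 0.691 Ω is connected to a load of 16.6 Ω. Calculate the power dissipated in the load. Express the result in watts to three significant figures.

Load and internal resistance form a series loop — compute the loop current, then the load power via I²R.
I = ε / (r + R) = 1.50 / (0.691 + 16.6) = 0.08675 A
P_load = I² R = (0.08675)² × 16.6 = 0.1249 W

0.125 W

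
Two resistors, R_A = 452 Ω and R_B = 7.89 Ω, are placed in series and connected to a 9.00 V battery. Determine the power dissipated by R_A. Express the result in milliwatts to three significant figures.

Since the resistors are in series they all carry the loop current I = V/R_total; the power in any one is I²R.
R_total = 452 + 7.89 = 459.9 Ω
I = V / R_total = 9.00 / 459.9 = 0.01957 A
P_R_A = I² × R_A = (0.01957)² × 452 = 0.1731 W

173 mW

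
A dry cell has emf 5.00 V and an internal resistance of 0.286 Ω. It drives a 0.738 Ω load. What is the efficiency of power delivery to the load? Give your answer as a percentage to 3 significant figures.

η = P_load/(P_load+P_int) = I²R/(I²R+I²r) = R/(R+r) — the I² cancels for series elements.
η = R / (R + r) = 0.738 / (0.738 + 0.286) = 0.7207

72.1 %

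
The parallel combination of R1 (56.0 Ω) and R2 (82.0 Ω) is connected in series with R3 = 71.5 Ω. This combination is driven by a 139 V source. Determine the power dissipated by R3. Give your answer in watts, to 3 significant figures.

126 W

Reduce the parallel combination to a single R_p; the circuit then becomes R_p in series with the remaining resistor.
R_p = (56.0×82.0)/(56.0+82.0) = 33.28 Ω
R_total = R_p + 71.5 = 33.28 + 71.5 = 104.8 Ω
I = V / R_total = 139 / 104.8 = 1.327 A
R3 carries the full series current, so P = I²R.
P_R3 = (1.327)² × 71.5 = 125.8 W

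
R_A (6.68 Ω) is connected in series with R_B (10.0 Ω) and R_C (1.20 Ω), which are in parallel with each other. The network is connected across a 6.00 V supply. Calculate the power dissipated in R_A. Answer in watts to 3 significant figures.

First combine the parallel branches into one equivalent R_p, then R_A + R_p is a series pair.
R_p = (10.0×1.20)/(10.0+1.20) = 1.071 Ω
R_total = 6.68 + 1.071 = 7.751 Ω
I = V / R_total = 6.00 / 7.751 = 0.7741 A
All the current flows through R_A; use P = I²R.
P_R_A = (0.7741)² × 6.68 = 4.002 W

4.00 W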